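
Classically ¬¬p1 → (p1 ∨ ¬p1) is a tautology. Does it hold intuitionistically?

No

This is a variant of double-negation elimination (deriving excluded middle from double negation), which is not intuitionistically valid.
A Kripke countermodel: worlds u, v; order generated by u ≤ v; atoms true at each world — u:{}; v:{p1}.
u ⊮ ¬¬p1 → (p1 ∨ ¬p1): already at u itself, u ⊩ ¬¬p1 but u ⊮ p1 ∨ ¬p1.
u ⊮ p1 ∨ ¬p1: neither disjunct is forced at u.
u lacks atom p1, so u ⊮ p1.
So the root u does not force the formula.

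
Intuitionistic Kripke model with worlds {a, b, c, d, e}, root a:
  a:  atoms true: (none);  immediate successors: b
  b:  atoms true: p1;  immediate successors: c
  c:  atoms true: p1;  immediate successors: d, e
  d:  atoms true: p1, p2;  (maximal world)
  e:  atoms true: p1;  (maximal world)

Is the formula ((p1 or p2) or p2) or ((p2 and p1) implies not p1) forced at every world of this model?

No

Not every world: a does not force ((p1 or p2) or p2) or ((p2 and p1) implies not p1).
a does not force ((p1 or p2) or p2) or ((p2 and p1) implies not p1): neither disjunct is forced at a.
a does not force (p1 or p2) or p2: neither disjunct is forced at a.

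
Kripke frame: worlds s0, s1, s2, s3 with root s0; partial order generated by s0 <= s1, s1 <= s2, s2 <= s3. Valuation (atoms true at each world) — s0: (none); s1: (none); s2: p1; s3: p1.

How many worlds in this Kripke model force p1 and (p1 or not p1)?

s0: does not force it — s0 does not force p1 and (p1 or not p1) since s0 fails p1.
s1: does not force it — s1 does not force p1 and (p1 or not p1) since s1 fails p1.
s2: forces it.
s3: forces it.
Worlds forcing the formula: {s2, s3}.

2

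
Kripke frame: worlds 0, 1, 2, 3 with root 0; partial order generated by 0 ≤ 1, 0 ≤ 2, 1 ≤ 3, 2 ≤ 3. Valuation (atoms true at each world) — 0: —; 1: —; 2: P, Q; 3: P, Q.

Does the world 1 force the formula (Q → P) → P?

1 ⊮ (Q → P) → P: already at 1 itself, 1 ⊩ Q → P but 1 ⊮ P.
1 lacks atom P, so 1 ⊮ P.

No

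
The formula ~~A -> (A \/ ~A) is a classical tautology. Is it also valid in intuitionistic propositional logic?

No

This is a variant of double-negation elimination (deriving excluded middle from double negation), which is not intuitionistically valid.
A Kripke countermodel: worlds w0, w1; order generated by w0 <= w1; atoms true at each world — w0:{}; w1:{A}.
w0 ||-/- ~~A -> (A \/ ~A): already at w0 itself, w0 ||- ~~A but w0 ||-/- A \/ ~A.
w0 ||-/- A \/ ~A: neither disjunct is forced at w0.
w0 lacks atom A, so w0 ||-/- A.
So the root w0 does not force the formula.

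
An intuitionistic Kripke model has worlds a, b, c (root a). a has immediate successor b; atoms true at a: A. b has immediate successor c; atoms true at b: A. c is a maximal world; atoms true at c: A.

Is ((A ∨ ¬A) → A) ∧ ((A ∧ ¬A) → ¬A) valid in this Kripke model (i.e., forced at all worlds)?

a ⊩ ((A ∨ ¬A) → A) ∧ ((A ∧ ¬A) → ¬A) since a forces both conjuncts.
Since the root a forces ((A ∨ ¬A) → A) ∧ ((A ∧ ¬A) → ¬A) and forcing is persistent (monotone upward), every world forces it.

Yes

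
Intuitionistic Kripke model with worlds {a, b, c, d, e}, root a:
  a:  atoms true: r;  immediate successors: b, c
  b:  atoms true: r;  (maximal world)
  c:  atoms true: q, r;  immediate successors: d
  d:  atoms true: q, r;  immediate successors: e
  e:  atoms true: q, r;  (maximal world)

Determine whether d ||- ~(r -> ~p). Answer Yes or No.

No

d ||-/- ~(r -> ~p) since d is accessible from d and d ||- r -> ~p.
d ||- r -> ~p: every world accessible from d that forces r (namely d, e) also forces ~p.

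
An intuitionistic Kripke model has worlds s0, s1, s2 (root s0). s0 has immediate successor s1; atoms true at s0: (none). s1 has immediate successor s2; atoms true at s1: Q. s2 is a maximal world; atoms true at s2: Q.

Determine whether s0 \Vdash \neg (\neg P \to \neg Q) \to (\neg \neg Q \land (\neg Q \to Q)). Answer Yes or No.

Yes

s0 \Vdash \neg (\neg P \to \neg Q) \to (\neg \neg Q \land (\neg Q \to Q)): every world accessible from s0 that forces \neg (\neg P \to \neg Q) (namely s0, s1, s2) also forces \neg \neg Q \land (\neg Q \to Q).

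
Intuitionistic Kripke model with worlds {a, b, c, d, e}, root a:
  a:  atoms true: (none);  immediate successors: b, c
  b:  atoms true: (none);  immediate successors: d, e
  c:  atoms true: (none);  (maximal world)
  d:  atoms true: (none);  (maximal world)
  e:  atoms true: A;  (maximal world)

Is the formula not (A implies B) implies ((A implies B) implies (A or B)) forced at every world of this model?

Yes

a forces not (A implies B) implies ((A implies B) implies (A or B)): every world accessible from a that forces not (A implies B) (namely e) also forces (A implies B) implies (A or B).
Since the root a forces not (A implies B) implies ((A implies B) implies (A or B)) and forcing is persistent (monotone upward), every world forces it.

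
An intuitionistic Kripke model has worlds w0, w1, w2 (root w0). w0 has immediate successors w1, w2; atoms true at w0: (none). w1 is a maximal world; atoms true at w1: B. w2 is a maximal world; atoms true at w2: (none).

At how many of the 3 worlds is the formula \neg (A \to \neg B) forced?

0

w0: does not force it — w0 \nVdash \neg (A \to \neg B) since w0 is accessible from w0 and w0 \Vdash A \to \neg B.
w1: does not force it.
w2: does not force it.
Worlds forcing the formula: { }.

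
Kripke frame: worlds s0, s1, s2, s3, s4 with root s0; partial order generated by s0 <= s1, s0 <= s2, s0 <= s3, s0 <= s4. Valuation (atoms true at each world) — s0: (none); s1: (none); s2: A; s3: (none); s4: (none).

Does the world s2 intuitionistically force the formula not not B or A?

Yes

s2 forces not not B or A via the disjunct A.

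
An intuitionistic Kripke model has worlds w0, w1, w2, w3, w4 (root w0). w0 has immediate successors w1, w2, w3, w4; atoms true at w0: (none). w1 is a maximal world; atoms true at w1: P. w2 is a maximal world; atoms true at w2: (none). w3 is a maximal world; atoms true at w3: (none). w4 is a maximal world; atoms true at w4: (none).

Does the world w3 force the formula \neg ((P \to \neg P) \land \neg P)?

w3 \nVdash \neg ((P \to \neg P) \land \neg P) since w3 is accessible from w3 and w3 \Vdash (P \to \neg P) \land \neg P.
w3 \Vdash (P \to \neg P) \land \neg P since w3 forces both conjuncts.

No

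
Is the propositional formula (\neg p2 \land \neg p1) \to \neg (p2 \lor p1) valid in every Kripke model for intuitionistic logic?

This is a constructively valid De Morgan direction (conjunction of negations to negated disjunction), which is intuitionistically derivable.
If both \neg p2 and \neg p1 hold at a world, no accessible world forces p2 or forces p1, so none forces p2 \lor p1.

Yes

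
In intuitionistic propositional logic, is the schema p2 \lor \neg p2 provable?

No

This is the law of excluded middle, which is not intuitionistically valid.
A Kripke countermodel: worlds u0, u1; order generated by u0 \le u1; atoms true at each world — u0:{}; u1:{p2}.
u0 \nVdash p2 \lor \neg p2: neither disjunct is forced at u0.
u0 lacks atom p2, so u0 \nVdash p2.
So the root u0 does not force the formula.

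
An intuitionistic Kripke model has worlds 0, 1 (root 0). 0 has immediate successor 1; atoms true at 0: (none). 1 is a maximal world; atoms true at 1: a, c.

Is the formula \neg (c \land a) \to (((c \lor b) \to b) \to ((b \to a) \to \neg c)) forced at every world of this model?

0 \Vdash \neg (c \land a) \to (((c \lor b) \to b) \to ((b \to a) \to \neg c)) vacuously: no world accessible from 0 forces the antecedent \neg (c \land a).
Since the root 0 forces \neg (c \land a) \to (((c \lor b) \to b) \to ((b \to a) \to \neg c)) and forcing is persistent (monotone upward), every world forces it.

Yes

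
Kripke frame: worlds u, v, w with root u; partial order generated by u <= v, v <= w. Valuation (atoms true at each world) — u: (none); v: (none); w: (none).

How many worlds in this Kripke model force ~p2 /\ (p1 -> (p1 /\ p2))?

3

u: forces it.
v: forces it.
w: forces it.
Worlds forcing the formula: {u, v, w}.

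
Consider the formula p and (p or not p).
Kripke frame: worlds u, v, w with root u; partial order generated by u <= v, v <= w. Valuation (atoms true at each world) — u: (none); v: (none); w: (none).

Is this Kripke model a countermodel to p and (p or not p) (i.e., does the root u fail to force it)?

u does not force p and (p or not p) since u fails p.
So the root u does not force p and (p or not p); the model is a countermodel.

Yes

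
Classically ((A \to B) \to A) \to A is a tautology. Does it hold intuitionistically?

No

This is Peirce's law, which is not intuitionistically valid.
A Kripke countermodel: worlds s0, s1; order generated by s0 \le s1; atoms true at each world — s0:{}; s1:{A}.
s0 \nVdash ((A \to B) \to A) \to A: already at s0 itself, s0 \Vdash (A \to B) \to A but s0 \nVdash A.
s0 lacks atom A, so s0 \nVdash A.
So the root s0 does not force the formula.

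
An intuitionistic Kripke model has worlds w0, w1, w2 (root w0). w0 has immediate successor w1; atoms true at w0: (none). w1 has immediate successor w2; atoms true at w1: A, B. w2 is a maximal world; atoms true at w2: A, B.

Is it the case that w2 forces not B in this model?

No

w2 does not force not B since w2 is accessible from w2 and w2 forces B.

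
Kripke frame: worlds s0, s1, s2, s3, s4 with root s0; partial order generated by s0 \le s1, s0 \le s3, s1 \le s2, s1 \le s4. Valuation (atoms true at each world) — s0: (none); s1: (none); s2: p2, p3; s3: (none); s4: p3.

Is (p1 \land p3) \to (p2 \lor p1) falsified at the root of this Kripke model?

No

s0 \Vdash (p1 \land p3) \to (p2 \lor p1) vacuously: no world accessible from s0 forces the antecedent p1 \land p3.
So the root s0 forces (p1 \land p3) \to (p2 \lor p1); the model is not a countermodel.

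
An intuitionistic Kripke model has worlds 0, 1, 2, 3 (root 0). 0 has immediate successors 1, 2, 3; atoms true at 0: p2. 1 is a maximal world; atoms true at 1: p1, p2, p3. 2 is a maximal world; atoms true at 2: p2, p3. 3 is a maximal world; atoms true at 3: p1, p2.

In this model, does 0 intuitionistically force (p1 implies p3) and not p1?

No

0 does not force (p1 implies p3) and not p1 since 0 fails p1 implies p3.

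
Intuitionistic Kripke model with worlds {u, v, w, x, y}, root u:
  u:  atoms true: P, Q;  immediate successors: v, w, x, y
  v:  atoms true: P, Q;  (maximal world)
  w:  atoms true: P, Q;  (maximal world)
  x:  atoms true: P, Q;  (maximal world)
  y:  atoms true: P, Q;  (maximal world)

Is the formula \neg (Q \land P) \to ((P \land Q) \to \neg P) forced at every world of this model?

Yes

u \Vdash \neg (Q \land P) \to ((P \land Q) \to \neg P) vacuously: no world accessible from u forces the antecedent \neg (Q \land P).
Since the root u forces \neg (Q \land P) \to ((P \land Q) \to \neg P) and forcing is persistent (monotone upward), every world forces it.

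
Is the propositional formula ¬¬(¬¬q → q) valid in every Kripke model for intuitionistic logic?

This is the double negation of double-negation elimination, which is intuitionistically derivable.
By Glivenko's theorem the double negation of any classical propositional tautology is intuitionistically provable; ¬¬q → q is classically a tautology.

Yes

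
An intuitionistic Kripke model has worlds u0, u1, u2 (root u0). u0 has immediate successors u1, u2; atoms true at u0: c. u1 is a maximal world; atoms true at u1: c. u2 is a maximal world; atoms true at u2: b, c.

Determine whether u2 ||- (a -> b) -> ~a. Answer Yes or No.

Yes

u2 ||- (a -> b) -> ~a: every world accessible from u2 that forces a -> b (namely u2) also forces ~a.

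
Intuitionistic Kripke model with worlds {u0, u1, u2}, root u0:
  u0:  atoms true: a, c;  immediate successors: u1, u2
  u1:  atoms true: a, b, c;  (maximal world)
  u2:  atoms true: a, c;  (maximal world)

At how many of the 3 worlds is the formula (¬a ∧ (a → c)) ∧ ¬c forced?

0

u0: does not force it — u0 ⊮ (¬a ∧ (a → c)) ∧ ¬c since u0 fails ¬a ∧ (a → c).
u1: does not force it — u1 ⊮ (¬a ∧ (a → c)) ∧ ¬c since u1 fails ¬a ∧ (a → c).
u2: does not force it — u2 ⊮ (¬a ∧ (a → c)) ∧ ¬c since u2 fails ¬a ∧ (a → c).
Worlds forcing the formula: { }.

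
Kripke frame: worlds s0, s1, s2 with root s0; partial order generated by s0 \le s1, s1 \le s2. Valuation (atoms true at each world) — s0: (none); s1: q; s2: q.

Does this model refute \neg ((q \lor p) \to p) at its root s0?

No

s0 \Vdash \neg ((q \lor p) \to p): no world accessible from s0 forces (q \lor p) \to p.
So the root s0 forces \neg ((q \lor p) \to p); the model is not a countermodel.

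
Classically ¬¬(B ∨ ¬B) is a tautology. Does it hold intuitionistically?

Yes

This is the double negation of excluded middle, which is intuitionistically derivable.
Assuming ¬(B ∨ ¬B): from B we'd get B ∨ ¬B, so ¬B; but then B ∨ ¬B again — contradiction. Hence ¬¬(B ∨ ¬B).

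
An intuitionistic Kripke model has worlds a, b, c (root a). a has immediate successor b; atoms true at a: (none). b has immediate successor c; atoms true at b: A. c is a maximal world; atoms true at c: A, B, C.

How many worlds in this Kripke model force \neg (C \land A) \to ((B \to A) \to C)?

a: forces it.
b: forces it.
c: forces it.
Worlds forcing the formula: {a, b, c}.

3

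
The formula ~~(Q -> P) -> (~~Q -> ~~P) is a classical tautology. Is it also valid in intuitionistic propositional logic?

Yes

This is the distribution of double negation over implication, which is intuitionistically derivable.
Assume ~~(Q -> P) and ~~Q; suppose ~P. Then Q -> P would give ~Q (by contraposition), contradicting ~~Q; so ~(Q -> P), contradicting ~~(Q -> P). Hence ~~P.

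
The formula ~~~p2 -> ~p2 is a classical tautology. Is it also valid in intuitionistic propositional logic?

Yes

This is triple-negation reduction, which is intuitionistically derivable.
Assume ~~~p2 and suppose p2. Then ~~p2 (double-negation introduction), contradicting ~~~p2. So ~p2.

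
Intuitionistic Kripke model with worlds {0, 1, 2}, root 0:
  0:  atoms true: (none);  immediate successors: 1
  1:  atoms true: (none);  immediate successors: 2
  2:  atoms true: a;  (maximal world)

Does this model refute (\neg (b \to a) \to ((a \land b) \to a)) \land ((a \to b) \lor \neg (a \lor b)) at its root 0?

0 \nVdash (\neg (b \to a) \to ((a \land b) \to a)) \land ((a \to b) \lor \neg (a \lor b)) since 0 fails (a \to b) \lor \neg (a \lor b).
So the root 0 does not force (\neg (b \to a) \to ((a \land b) \to a)) \land ((a \to b) \lor \neg (a \lor b)); the model is a countermodel.

Yes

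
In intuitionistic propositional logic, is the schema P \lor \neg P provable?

This is the law of excluded middle, which is not intuitionistically valid.
A Kripke countermodel: worlds w0, w1; order generated by w0 \le w1; atoms true at each world — w0:{}; w1:{P}.
w0 \nVdash P \lor \neg P: neither disjunct is forced at w0.
w0 lacks atom P, so w0 \nVdash P.
So the root w0 does not force the formula.

No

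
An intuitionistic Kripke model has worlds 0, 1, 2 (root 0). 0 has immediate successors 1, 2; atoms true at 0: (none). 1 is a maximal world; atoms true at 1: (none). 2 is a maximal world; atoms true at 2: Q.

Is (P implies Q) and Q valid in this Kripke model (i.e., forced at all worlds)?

Not every world: 0 does not force (P implies Q) and Q.
0 does not force (P implies Q) and Q since 0 fails Q.

No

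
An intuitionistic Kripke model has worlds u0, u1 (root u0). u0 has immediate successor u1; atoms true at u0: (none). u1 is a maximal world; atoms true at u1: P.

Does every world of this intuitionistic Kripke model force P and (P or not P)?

No

Not every world: u0 does not force P and (P or not P).
u0 does not force P and (P or not P) since u0 fails P.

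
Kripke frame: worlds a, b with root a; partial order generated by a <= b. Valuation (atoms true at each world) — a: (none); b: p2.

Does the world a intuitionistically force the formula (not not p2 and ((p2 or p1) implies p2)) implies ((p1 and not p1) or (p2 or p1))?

No

a does not force (not not p2 and ((p2 or p1) implies p2)) implies ((p1 and not p1) or (p2 or p1)): already at a itself, a forces not not p2 and ((p2 or p1) implies p2) but a does not force (p1 and not p1) or (p2 or p1).
a does not force (p1 and not p1) or (p2 or p1): neither disjunct is forced at a.
a does not force p1 and not p1 since a fails p1.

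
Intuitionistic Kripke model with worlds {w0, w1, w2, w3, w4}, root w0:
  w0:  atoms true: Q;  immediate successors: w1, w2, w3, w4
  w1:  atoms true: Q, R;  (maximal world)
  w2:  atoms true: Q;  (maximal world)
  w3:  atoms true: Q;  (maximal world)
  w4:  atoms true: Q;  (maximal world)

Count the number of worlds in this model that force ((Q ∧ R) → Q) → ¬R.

w0: does not force it — w0 ⊮ ((Q ∧ R) → Q) → ¬R: already at w0 itself, w0 ⊩ (Q ∧ R) → Q but w0 ⊮ ¬R.
w1: does not force it — w1 ⊮ ((Q ∧ R) → Q) → ¬R: already at w1 itself, w1 ⊩ (Q ∧ R) → Q but w1 ⊮ ¬R.
w2: forces it.
w3: forces it.
w4: forces it.
Worlds forcing the formula: {w2, w3, w4}.

3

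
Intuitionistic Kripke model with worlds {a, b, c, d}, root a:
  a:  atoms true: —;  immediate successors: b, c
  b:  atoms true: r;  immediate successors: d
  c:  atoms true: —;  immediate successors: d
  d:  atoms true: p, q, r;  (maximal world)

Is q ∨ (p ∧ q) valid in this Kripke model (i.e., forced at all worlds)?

No

Not every world: a ⊮ q ∨ (p ∧ q).
a ⊮ q ∨ (p ∧ q): neither disjunct is forced at a.
a lacks atom q, so a ⊮ q.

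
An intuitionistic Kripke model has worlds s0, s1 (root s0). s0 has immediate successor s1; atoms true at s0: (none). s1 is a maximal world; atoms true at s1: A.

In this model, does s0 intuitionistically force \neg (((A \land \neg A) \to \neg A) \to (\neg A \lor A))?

No

s0 \nVdash \neg (((A \land \neg A) \to \neg A) \to (\neg A \lor A)) since s1 is accessible from s0 and s1 \Vdash ((A \land \neg A) \to \neg A) \to (\neg A \lor A).
s1 \Vdash ((A \land \neg A) \to \neg A) \to (\neg A \lor A): every world accessible from s1 that forces (A \land \neg A) \to \neg A (namely s1) also forces \neg A \lor A.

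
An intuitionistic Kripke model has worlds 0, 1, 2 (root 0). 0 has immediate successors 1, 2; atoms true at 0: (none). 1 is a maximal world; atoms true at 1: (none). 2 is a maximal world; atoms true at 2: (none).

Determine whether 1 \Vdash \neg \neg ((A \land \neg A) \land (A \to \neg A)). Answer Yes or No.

1 \nVdash \neg \neg ((A \land \neg A) \land (A \to \neg A)) since 1 is accessible from 1 and 1 \Vdash \neg ((A \land \neg A) \land (A \to \neg A)).
1 \Vdash \neg ((A \land \neg A) \land (A \to \neg A)): no world accessible from 1 forces (A \land \neg A) \land (A \to \neg A).

No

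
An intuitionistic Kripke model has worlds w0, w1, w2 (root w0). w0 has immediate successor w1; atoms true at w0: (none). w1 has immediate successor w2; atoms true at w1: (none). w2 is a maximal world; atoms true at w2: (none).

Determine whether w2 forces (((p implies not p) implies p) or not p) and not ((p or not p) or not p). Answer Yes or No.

w2 does not force (((p implies not p) implies p) or not p) and not ((p or not p) or not p) since w2 fails not ((p or not p) or not p).

No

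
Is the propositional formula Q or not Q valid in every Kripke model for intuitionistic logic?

No

This is the law of excluded middle, which is not intuitionistically valid.
A Kripke countermodel: worlds 0, 1; order generated by 0 <= 1; atoms true at each world — 0:{}; 1:{Q}.
0 does not force Q or not Q: neither disjunct is forced at 0.
0 lacks atom Q, so 0 does not force Q.
So the root 0 does not force the formula.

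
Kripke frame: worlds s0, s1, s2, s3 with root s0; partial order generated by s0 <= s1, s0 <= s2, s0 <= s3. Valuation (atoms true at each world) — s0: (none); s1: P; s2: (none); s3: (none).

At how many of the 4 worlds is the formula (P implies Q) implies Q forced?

1

s0: does not force it — s0 does not force (P implies Q) implies Q: at the accessible world s2, s2 forces P implies Q but s2 does not force Q.
s1: forces it.
s2: does not force it.
s3: does not force it.
Worlds forcing the formula: {s1}.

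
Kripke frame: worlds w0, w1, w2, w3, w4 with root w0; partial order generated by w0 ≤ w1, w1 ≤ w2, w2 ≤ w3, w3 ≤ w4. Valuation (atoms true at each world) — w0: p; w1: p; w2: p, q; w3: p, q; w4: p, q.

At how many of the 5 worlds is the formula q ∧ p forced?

3

w0: does not force it — w0 ⊮ q ∧ p since w0 fails q.
w1: does not force it — w1 ⊮ q ∧ p since w1 fails q.
w2: forces it.
w3: forces it.
w4: forces it.
Worlds forcing the formula: {w2, w3, w4}.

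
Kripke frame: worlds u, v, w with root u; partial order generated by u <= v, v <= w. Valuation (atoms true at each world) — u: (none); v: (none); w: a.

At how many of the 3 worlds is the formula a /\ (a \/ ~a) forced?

1

u: does not force it — u ||-/- a /\ (a \/ ~a) since u fails a.
v: does not force it — v ||-/- a /\ (a \/ ~a) since v fails a.
w: forces it.
Worlds forcing the formula: {w}.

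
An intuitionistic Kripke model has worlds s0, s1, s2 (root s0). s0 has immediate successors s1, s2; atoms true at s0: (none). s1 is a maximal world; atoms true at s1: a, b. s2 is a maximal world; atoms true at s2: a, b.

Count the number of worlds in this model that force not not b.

3

s0: forces it.
s1: forces it.
s2: forces it.
Worlds forcing the formula: {s0, s1, s2}.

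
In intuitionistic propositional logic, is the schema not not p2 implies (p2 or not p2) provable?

This is a variant of double-negation elimination (deriving excluded middle from double negation), which is not intuitionistically valid.
A Kripke countermodel: worlds u, v; order generated by u <= v; atoms true at each world — u:{}; v:{p2}.
u does not force not not p2 implies (p2 or not p2): already at u itself, u forces not not p2 but u does not force p2 or not p2.
u does not force p2 or not p2: neither disjunct is forced at u.
u lacks atom p2, so u does not force p2.
So the root u does not force the formula.

No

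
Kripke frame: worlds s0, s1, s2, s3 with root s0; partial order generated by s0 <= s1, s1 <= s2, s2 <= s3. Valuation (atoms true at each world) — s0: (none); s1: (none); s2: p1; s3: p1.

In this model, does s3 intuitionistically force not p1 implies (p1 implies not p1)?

Yes

s3 forces not p1 implies (p1 implies not p1) vacuously: no world accessible from s3 forces the antecedent not p1.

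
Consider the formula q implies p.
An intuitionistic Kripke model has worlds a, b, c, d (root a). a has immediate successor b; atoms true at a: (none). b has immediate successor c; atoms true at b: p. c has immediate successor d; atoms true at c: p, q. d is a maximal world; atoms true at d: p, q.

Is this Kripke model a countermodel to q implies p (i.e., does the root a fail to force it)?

a forces q implies p: every world accessible from a that forces q (namely c, d) also forces p.
So the root a forces q implies p; the model is not a countermodel.

No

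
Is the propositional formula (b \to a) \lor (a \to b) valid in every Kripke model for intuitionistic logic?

This is the Gödel–Dummett linearity axiom, which is not intuitionistically valid.
A Kripke countermodel: worlds u0, u1, u2; order generated by u0 \le u1, u0 \le u2; atoms true at each world — u0:{}; u1:{b}; u2:{a}.
u0 \nVdash (b \to a) \lor (a \to b): neither disjunct is forced at u0.
u0 \nVdash b \to a: at the accessible world u1, u1 \Vdash b but u1 \nVdash a.
u1 lacks atom a, so u1 \nVdash a.
So the root u0 does not force the formula.

No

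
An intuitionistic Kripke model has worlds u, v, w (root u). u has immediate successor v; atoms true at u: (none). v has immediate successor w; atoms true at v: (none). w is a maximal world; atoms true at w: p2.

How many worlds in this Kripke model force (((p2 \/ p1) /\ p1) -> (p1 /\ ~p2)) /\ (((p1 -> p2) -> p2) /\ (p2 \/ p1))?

1

u: does not force it — u ||-/- (((p2 \/ p1) /\ p1) -> (p1 /\ ~p2)) /\ (((p1 -> p2) -> p2) /\ (p2 \/ p1)) since u fails ((p1 -> p2) -> p2) /\ (p2 \/ p1).
v: does not force it — v ||-/- (((p2 \/ p1) /\ p1) -> (p1 /\ ~p2)) /\ (((p1 -> p2) -> p2) /\ (p2 \/ p1)) since v fails ((p1 -> p2) -> p2) /\ (p2 \/ p1).
w: forces it.
Worlds forcing the formula: {w}.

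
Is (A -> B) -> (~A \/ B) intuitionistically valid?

No

This is the material-implication-as-disjunction principle, which is not intuitionistically valid.
A Kripke countermodel: worlds w0, w1; order generated by w0 <= w1; atoms true at each world — w0:{}; w1:{A,B}.
w0 ||-/- (A -> B) -> (~A \/ B): already at w0 itself, w0 ||- A -> B but w0 ||-/- ~A \/ B.
w0 ||-/- ~A \/ B: neither disjunct is forced at w0.
w0 ||-/- ~A since w1 is accessible from w0 and w1 ||- A.
So the root w0 does not force the formula.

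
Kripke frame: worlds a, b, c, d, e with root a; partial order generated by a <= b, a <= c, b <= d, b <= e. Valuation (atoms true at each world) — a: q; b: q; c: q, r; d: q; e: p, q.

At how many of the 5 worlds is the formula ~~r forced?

1

a: does not force it — a ||-/- ~~r since b is accessible from a and b ||- ~r.
b: does not force it.
c: forces it.
d: does not force it.
e: does not force it.
Worlds forcing the formula: {c}.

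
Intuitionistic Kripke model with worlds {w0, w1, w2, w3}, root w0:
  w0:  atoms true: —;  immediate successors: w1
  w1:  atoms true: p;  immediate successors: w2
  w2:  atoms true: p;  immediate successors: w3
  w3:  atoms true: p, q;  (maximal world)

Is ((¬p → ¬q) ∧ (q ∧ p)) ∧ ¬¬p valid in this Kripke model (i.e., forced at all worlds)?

No

Not every world: w0 ⊮ ((¬p → ¬q) ∧ (q ∧ p)) ∧ ¬¬p.
w0 ⊮ ((¬p → ¬q) ∧ (q ∧ p)) ∧ ¬¬p since w0 fails (¬p → ¬q) ∧ (q ∧ p).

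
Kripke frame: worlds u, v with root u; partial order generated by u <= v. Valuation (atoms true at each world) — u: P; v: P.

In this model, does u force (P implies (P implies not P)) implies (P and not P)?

Yes

u forces (P implies (P implies not P)) implies (P and not P) vacuously: no world accessible from u forces the antecedent P implies (P implies not P).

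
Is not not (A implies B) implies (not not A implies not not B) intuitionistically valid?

This is the distribution of double negation over implication, which is intuitionistically derivable.
Assume not not (A implies B) and not not A; suppose not B. Then A implies B would give not A (by contraposition), contradicting not not A; so not (A implies B), contradicting not not (A implies B). Hence not not B.

Yes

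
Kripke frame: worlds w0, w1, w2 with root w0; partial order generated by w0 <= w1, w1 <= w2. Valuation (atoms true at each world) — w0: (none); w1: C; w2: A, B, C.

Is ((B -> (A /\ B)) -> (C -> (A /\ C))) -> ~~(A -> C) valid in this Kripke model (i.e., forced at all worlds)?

Yes

w0 ||- ((B -> (A /\ B)) -> (C -> (A /\ C))) -> ~~(A -> C): every world accessible from w0 that forces (B -> (A /\ B)) -> (C -> (A /\ C)) (namely w2) also forces ~~(A -> C).
Since the root w0 forces ((B -> (A /\ B)) -> (C -> (A /\ C))) -> ~~(A -> C) and forcing is persistent (monotone upward), every world forces it.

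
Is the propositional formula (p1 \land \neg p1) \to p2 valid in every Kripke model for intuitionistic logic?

This is an instance of ex falso quodlibet, which is intuitionistically derivable.
No world can force both p1 and \neg p1, so the antecedent p1 \land \neg p1 is never forced and the implication holds vacuously at every world.

Yes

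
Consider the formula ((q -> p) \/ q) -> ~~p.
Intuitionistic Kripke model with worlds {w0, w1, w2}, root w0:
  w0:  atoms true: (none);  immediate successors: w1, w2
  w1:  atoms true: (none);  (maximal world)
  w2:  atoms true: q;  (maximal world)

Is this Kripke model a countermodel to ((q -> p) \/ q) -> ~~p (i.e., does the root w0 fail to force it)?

w0 ||-/- ((q -> p) \/ q) -> ~~p: at the accessible world w1, w1 ||- (q -> p) \/ q but w1 ||-/- ~~p.
w1 ||-/- ~~p since w1 is accessible from w1 and w1 ||- ~p.
w1 ||- ~p: no world accessible from w1 forces p.
So the root w0 does not force ((q -> p) \/ q) -> ~~p; the model is a countermodel.

Yes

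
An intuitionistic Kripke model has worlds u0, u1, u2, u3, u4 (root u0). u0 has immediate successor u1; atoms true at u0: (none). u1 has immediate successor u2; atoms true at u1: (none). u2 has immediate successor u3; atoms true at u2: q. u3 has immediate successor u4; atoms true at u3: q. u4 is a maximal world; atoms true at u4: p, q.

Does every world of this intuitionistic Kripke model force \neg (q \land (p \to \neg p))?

Yes

u0 \Vdash \neg (q \land (p \to \neg p)): no world accessible from u0 forces q \land (p \to \neg p).
Since the root u0 forces \neg (q \land (p \to \neg p)) and forcing is persistent (monotone upward), every world forces it.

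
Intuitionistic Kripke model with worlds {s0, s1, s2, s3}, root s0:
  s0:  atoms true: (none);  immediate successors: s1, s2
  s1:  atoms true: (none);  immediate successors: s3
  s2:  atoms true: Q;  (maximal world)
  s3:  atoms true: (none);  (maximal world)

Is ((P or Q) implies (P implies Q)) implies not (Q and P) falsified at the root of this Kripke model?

No

s0 forces ((P or Q) implies (P implies Q)) implies not (Q and P): every world accessible from s0 that forces (P or Q) implies (P implies Q) (namely s0, s1, s2, s3) also forces not (Q and P).
So the root s0 forces ((P or Q) implies (P implies Q)) implies not (Q and P); the model is not a countermodel.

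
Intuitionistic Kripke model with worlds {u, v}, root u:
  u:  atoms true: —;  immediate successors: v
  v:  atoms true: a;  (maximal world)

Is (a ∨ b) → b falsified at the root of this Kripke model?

Yes

u ⊮ (a ∨ b) → b: at the accessible world v, v ⊩ a ∨ b but v ⊮ b.
v lacks atom b, so v ⊮ b.
So the root u does not force (a ∨ b) → b; the model is a countermodel.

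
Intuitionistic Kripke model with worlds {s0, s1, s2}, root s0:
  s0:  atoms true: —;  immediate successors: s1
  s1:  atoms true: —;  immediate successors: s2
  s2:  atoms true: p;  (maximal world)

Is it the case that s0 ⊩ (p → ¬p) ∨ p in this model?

s0 ⊮ (p → ¬p) ∨ p: neither disjunct is forced at s0.
s0 ⊮ p → ¬p: at the accessible world s2, s2 ⊩ p but s2 ⊮ ¬p.
s2 ⊮ ¬p since s2 is accessible from s2 and s2 ⊩ p.

No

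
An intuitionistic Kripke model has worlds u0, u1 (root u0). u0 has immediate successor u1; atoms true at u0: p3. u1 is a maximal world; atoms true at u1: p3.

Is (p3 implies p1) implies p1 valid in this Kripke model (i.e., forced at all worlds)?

u0 forces (p3 implies p1) implies p1 vacuously: no world accessible from u0 forces the antecedent p3 implies p1.
Since the root u0 forces (p3 implies p1) implies p1 and forcing is persistent (monotone upward), every world forces it.

Yes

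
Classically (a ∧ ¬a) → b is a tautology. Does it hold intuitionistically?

This is an instance of ex falso quodlibet, which is intuitionistically derivable.
No world can force both a and ¬a, so the antecedent a ∧ ¬a is never forced and the implication holds vacuously at every world.

Yes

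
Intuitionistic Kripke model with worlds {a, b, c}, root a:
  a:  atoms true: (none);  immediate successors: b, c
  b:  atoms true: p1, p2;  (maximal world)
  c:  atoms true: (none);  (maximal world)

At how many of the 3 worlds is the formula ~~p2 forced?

1

a: does not force it — a ||-/- ~~p2 since c is accessible from a and c ||- ~p2.
b: forces it.
c: does not force it — c ||-/- ~~p2 since c is accessible from c and c ||- ~p2.
Worlds forcing the formula: {b}.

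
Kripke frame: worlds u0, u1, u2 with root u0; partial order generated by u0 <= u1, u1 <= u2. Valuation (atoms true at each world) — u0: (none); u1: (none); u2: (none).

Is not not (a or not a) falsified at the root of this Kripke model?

No

u0 forces not not (a or not a): no world accessible from u0 forces not (a or not a).
So the root u0 forces not not (a or not a); the model is not a countermodel.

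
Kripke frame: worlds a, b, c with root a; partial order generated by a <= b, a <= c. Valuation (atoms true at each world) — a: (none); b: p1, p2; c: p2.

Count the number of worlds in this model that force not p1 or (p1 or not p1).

a: does not force it — a does not force not p1 or (p1 or not p1): neither disjunct is forced at a.
b: forces it.
c: forces it.
Worlds forcing the formula: {b, c}.

2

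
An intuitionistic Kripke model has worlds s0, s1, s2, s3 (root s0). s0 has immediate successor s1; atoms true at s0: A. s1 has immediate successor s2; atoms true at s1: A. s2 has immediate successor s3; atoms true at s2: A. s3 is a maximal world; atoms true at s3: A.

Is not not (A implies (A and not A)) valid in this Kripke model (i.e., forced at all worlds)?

No

Not every world: s0 does not force not not (A implies (A and not A)).
s0 does not force not not (A implies (A and not A)) since s0 is accessible from s0 and s0 forces not (A implies (A and not A)).
s0 forces not (A implies (A and not A)): no world accessible from s0 forces A implies (A and not A).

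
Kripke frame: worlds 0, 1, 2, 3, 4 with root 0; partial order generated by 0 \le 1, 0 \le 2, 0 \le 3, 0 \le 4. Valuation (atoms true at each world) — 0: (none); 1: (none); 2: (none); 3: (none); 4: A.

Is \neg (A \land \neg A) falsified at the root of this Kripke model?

No

0 \Vdash \neg (A \land \neg A): no world accessible from 0 forces A \land \neg A.
So the root 0 forces \neg (A \land \neg A); the model is not a countermodel.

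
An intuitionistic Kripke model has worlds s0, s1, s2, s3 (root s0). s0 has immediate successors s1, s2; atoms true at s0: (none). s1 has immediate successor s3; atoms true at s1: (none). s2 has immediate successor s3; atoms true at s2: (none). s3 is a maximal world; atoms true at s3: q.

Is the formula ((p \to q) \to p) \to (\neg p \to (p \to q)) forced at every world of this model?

Yes

s0 \Vdash ((p \to q) \to p) \to (\neg p \to (p \to q)) vacuously: no world accessible from s0 forces the antecedent (p \to q) \to p.
Since the root s0 forces ((p \to q) \to p) \to (\neg p \to (p \to q)) and forcing is persistent (monotone upward), every world forces it.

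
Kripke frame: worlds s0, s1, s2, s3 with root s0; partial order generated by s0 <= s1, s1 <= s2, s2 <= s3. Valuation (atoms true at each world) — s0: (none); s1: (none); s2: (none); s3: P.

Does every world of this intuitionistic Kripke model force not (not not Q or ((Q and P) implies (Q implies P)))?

Not every world: s0 does not force not (not not Q or ((Q and P) implies (Q implies P))).
s0 does not force not (not not Q or ((Q and P) implies (Q implies P))) since s0 is accessible from s0 and s0 forces not not Q or ((Q and P) implies (Q implies P)).
s0 forces not not Q or ((Q and P) implies (Q implies P)) via the disjunct (Q and P) implies (Q implies P).

No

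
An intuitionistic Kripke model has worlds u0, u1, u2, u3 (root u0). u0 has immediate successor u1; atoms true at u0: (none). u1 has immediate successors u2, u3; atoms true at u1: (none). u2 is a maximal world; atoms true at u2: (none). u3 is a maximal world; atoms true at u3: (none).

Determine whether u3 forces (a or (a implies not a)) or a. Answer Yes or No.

Yes

u3 forces (a or (a implies not a)) or a via the disjunct a or (a implies not a).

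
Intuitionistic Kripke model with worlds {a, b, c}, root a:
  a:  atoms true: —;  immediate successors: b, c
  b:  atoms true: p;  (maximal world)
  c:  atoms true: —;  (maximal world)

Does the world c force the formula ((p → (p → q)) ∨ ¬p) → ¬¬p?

c ⊮ ((p → (p → q)) ∨ ¬p) → ¬¬p: already at c itself, c ⊩ (p → (p → q)) ∨ ¬p but c ⊮ ¬¬p.
c ⊮ ¬¬p since c is accessible from c and c ⊩ ¬p.
c ⊩ ¬p: no world accessible from c forces p.

No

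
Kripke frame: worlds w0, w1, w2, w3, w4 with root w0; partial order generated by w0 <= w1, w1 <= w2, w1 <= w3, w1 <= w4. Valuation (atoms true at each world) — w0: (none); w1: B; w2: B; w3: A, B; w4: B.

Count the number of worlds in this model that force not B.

0

w0: does not force it — w0 does not force not B since w1 is accessible from w0 and w1 forces B.
w1: does not force it — w1 does not force not B since w1 is accessible from w1 and w1 forces B.
w2: does not force it.
w3: does not force it.
w4: does not force it.
Worlds forcing the formula: { }.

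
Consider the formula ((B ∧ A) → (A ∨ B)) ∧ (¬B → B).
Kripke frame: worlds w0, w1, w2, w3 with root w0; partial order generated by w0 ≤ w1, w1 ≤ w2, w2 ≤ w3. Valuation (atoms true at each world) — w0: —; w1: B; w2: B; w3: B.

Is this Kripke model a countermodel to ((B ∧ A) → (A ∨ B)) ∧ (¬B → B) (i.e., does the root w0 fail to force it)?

No

w0 ⊩ ((B ∧ A) → (A ∨ B)) ∧ (¬B → B) since w0 forces both conjuncts.
So the root w0 forces ((B ∧ A) → (A ∨ B)) ∧ (¬B → B); the model is not a countermodel.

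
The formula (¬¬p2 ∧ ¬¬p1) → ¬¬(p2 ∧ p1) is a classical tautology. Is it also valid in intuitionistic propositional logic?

Yes

This is the distribution of double negation over conjunction, which is intuitionistically derivable.
Assume ¬¬p2, ¬¬p1, and ¬(p2 ∧ p1). From p2 we'd get ¬p1 (since p2 ∧ p1 is refuted), contradicting ¬¬p1; so ¬p2, contradicting ¬¬p2.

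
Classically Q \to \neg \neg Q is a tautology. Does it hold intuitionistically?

Yes

This is double-negation introduction, which is intuitionistically derivable.
If a world forces Q then every accessible world forces Q (persistence), so none forces \neg Q; hence \neg \neg Q.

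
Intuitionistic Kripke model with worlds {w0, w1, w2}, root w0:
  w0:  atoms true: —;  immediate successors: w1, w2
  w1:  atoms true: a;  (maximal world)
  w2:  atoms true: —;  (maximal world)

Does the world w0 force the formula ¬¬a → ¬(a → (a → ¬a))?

Yes

w0 ⊩ ¬¬a → ¬(a → (a → ¬a)): every world accessible from w0 that forces ¬¬a (namely w1) also forces ¬(a → (a → ¬a)).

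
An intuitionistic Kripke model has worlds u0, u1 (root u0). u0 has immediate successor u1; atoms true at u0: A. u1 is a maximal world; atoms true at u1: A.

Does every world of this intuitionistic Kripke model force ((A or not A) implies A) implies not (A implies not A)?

u0 forces ((A or not A) implies A) implies not (A implies not A): every world accessible from u0 that forces (A or not A) implies A (namely u0, u1) also forces not (A implies not A).
Since the root u0 forces ((A or not A) implies A) implies not (A implies not A) and forcing is persistent (monotone upward), every world forces it.

Yes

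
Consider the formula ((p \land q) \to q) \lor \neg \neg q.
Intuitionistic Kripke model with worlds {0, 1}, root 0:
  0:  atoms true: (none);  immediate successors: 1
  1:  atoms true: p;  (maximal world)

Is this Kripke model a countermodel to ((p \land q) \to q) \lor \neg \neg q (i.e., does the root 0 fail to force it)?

No

0 \Vdash ((p \land q) \to q) \lor \neg \neg q via the disjunct (p \land q) \to q.
So the root 0 forces ((p \land q) \to q) \lor \neg \neg q; the model is not a countermodel.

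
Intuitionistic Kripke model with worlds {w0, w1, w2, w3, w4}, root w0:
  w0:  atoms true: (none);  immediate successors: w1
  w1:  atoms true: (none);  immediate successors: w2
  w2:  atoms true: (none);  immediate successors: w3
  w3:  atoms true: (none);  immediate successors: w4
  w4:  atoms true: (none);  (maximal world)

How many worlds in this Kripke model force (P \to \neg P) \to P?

w0: does not force it — w0 \nVdash (P \to \neg P) \to P: already at w0 itself, w0 \Vdash P \to \neg P but w0 \nVdash P.
w1: does not force it — w1 \nVdash (P \to \neg P) \to P: already at w1 itself, w1 \Vdash P \to \neg P but w1 \nVdash P.
w2: does not force it — w2 \nVdash (P \to \neg P) \to P: already at w2 itself, w2 \Vdash P \to \neg P but w2 \nVdash P.
w3: does not force it.
w4: does not force it.
Worlds forcing the formula: { }.

0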